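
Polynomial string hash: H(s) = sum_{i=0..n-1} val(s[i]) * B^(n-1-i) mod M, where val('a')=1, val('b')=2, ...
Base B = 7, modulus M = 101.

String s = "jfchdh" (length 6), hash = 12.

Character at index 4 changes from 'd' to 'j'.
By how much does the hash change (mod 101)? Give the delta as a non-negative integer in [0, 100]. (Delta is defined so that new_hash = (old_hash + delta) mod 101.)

Delta formula: (val(new) - val(old)) * B^(n-1-k) mod M
  val('j') - val('d') = 10 - 4 = 6
  B^(n-1-k) = 7^1 mod 101 = 7
  Delta = 6 * 7 mod 101 = 42

Answer: 42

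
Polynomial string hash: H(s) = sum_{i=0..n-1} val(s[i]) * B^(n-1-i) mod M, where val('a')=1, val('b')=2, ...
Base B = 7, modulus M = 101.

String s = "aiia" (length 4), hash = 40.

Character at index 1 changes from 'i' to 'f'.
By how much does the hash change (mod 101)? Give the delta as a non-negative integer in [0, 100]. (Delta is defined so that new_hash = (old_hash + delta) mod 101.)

Delta formula: (val(new) - val(old)) * B^(n-1-k) mod M
  val('f') - val('i') = 6 - 9 = -3
  B^(n-1-k) = 7^2 mod 101 = 49
  Delta = -3 * 49 mod 101 = 55

Answer: 55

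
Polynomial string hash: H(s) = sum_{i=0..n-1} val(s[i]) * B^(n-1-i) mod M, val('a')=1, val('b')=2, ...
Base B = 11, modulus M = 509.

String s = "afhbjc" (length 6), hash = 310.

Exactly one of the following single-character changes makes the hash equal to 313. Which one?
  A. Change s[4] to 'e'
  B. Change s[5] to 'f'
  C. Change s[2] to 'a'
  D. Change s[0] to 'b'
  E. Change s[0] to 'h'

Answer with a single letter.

Answer: B

Derivation:
Option A: s[4]='j'->'e', delta=(5-10)*11^1 mod 509 = 454, hash=310+454 mod 509 = 255
Option B: s[5]='c'->'f', delta=(6-3)*11^0 mod 509 = 3, hash=310+3 mod 509 = 313 <-- target
Option C: s[2]='h'->'a', delta=(1-8)*11^3 mod 509 = 354, hash=310+354 mod 509 = 155
Option D: s[0]='a'->'b', delta=(2-1)*11^5 mod 509 = 207, hash=310+207 mod 509 = 8
Option E: s[0]='a'->'h', delta=(8-1)*11^5 mod 509 = 431, hash=310+431 mod 509 = 232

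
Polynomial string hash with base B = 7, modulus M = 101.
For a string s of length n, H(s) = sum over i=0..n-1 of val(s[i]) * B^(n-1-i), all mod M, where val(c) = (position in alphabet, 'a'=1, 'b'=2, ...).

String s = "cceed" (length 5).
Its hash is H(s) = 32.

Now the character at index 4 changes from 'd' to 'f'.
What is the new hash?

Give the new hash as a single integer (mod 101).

val('d') = 4, val('f') = 6
Position k = 4, exponent = n-1-k = 0
B^0 mod M = 7^0 mod 101 = 1
Delta = (6 - 4) * 1 mod 101 = 2
New hash = (32 + 2) mod 101 = 34

Answer: 34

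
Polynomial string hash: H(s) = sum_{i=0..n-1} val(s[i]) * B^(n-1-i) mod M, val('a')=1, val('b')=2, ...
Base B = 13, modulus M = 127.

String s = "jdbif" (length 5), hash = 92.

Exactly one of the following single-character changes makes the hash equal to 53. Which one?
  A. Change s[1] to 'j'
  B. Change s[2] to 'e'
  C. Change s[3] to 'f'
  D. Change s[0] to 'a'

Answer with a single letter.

Option A: s[1]='d'->'j', delta=(10-4)*13^3 mod 127 = 101, hash=92+101 mod 127 = 66
Option B: s[2]='b'->'e', delta=(5-2)*13^2 mod 127 = 126, hash=92+126 mod 127 = 91
Option C: s[3]='i'->'f', delta=(6-9)*13^1 mod 127 = 88, hash=92+88 mod 127 = 53 <-- target
Option D: s[0]='j'->'a', delta=(1-10)*13^4 mod 127 = 126, hash=92+126 mod 127 = 91

Answer: C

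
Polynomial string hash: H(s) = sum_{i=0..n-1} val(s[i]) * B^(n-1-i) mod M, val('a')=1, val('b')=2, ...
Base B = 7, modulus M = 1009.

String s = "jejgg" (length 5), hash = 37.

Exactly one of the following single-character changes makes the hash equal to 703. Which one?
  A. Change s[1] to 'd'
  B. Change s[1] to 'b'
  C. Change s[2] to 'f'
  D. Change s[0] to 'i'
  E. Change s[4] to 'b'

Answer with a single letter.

Option A: s[1]='e'->'d', delta=(4-5)*7^3 mod 1009 = 666, hash=37+666 mod 1009 = 703 <-- target
Option B: s[1]='e'->'b', delta=(2-5)*7^3 mod 1009 = 989, hash=37+989 mod 1009 = 17
Option C: s[2]='j'->'f', delta=(6-10)*7^2 mod 1009 = 813, hash=37+813 mod 1009 = 850
Option D: s[0]='j'->'i', delta=(9-10)*7^4 mod 1009 = 626, hash=37+626 mod 1009 = 663
Option E: s[4]='g'->'b', delta=(2-7)*7^0 mod 1009 = 1004, hash=37+1004 mod 1009 = 32

Answer: A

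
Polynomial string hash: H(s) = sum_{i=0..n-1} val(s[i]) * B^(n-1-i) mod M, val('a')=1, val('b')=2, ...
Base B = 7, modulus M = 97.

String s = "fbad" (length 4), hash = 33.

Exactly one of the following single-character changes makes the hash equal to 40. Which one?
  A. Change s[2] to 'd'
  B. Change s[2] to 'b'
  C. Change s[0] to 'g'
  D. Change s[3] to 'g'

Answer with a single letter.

Option A: s[2]='a'->'d', delta=(4-1)*7^1 mod 97 = 21, hash=33+21 mod 97 = 54
Option B: s[2]='a'->'b', delta=(2-1)*7^1 mod 97 = 7, hash=33+7 mod 97 = 40 <-- target
Option C: s[0]='f'->'g', delta=(7-6)*7^3 mod 97 = 52, hash=33+52 mod 97 = 85
Option D: s[3]='d'->'g', delta=(7-4)*7^0 mod 97 = 3, hash=33+3 mod 97 = 36

Answer: B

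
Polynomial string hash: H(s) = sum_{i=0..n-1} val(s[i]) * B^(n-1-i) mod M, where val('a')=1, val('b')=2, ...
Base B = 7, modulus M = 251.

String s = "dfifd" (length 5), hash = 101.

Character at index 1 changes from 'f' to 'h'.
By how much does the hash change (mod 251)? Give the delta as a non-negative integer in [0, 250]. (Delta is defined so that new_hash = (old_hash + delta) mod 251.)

Delta formula: (val(new) - val(old)) * B^(n-1-k) mod M
  val('h') - val('f') = 8 - 6 = 2
  B^(n-1-k) = 7^3 mod 251 = 92
  Delta = 2 * 92 mod 251 = 184

Answer: 184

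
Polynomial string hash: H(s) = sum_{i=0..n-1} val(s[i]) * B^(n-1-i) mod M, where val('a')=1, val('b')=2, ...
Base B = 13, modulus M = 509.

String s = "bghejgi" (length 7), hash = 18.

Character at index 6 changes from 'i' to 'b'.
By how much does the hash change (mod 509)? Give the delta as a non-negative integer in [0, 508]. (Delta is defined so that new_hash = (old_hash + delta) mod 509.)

Answer: 502

Derivation:
Delta formula: (val(new) - val(old)) * B^(n-1-k) mod M
  val('b') - val('i') = 2 - 9 = -7
  B^(n-1-k) = 13^0 mod 509 = 1
  Delta = -7 * 1 mod 509 = 502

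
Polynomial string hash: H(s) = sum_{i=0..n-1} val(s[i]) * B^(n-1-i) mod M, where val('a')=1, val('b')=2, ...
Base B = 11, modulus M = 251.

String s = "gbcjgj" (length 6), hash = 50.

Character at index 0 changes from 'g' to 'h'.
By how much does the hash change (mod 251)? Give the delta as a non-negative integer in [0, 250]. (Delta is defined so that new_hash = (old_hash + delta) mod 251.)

Delta formula: (val(new) - val(old)) * B^(n-1-k) mod M
  val('h') - val('g') = 8 - 7 = 1
  B^(n-1-k) = 11^5 mod 251 = 160
  Delta = 1 * 160 mod 251 = 160

Answer: 160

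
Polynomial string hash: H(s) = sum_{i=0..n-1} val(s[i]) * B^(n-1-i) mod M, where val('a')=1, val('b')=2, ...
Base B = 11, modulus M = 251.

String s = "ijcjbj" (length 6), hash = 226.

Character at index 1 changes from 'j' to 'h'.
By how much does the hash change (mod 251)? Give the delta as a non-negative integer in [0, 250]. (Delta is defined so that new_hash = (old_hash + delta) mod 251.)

Answer: 85

Derivation:
Delta formula: (val(new) - val(old)) * B^(n-1-k) mod M
  val('h') - val('j') = 8 - 10 = -2
  B^(n-1-k) = 11^4 mod 251 = 83
  Delta = -2 * 83 mod 251 = 85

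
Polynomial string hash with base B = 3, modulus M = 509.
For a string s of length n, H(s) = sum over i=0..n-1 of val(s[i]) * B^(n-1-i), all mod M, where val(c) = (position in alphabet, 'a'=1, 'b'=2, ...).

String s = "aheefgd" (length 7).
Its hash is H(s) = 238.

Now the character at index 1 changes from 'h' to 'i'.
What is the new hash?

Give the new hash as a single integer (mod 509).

Answer: 481

Derivation:
val('h') = 8, val('i') = 9
Position k = 1, exponent = n-1-k = 5
B^5 mod M = 3^5 mod 509 = 243
Delta = (9 - 8) * 243 mod 509 = 243
New hash = (238 + 243) mod 509 = 481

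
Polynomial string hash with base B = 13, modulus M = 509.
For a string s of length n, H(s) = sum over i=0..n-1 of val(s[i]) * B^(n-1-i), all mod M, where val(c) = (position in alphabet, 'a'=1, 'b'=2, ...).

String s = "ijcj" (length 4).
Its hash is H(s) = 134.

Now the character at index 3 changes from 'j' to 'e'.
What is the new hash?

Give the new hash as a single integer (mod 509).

Answer: 129

Derivation:
val('j') = 10, val('e') = 5
Position k = 3, exponent = n-1-k = 0
B^0 mod M = 13^0 mod 509 = 1
Delta = (5 - 10) * 1 mod 509 = 504
New hash = (134 + 504) mod 509 = 129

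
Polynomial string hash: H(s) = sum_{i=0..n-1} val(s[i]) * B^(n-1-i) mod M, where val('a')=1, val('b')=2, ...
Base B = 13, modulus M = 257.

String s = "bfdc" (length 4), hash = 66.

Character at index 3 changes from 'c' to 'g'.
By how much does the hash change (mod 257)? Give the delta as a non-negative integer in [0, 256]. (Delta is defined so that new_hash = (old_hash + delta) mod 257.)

Answer: 4

Derivation:
Delta formula: (val(new) - val(old)) * B^(n-1-k) mod M
  val('g') - val('c') = 7 - 3 = 4
  B^(n-1-k) = 13^0 mod 257 = 1
  Delta = 4 * 1 mod 257 = 4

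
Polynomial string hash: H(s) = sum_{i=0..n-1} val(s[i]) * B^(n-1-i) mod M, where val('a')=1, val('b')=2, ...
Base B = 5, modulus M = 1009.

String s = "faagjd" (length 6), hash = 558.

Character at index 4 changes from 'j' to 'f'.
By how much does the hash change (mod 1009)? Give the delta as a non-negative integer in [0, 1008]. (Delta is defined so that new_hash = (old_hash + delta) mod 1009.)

Delta formula: (val(new) - val(old)) * B^(n-1-k) mod M
  val('f') - val('j') = 6 - 10 = -4
  B^(n-1-k) = 5^1 mod 1009 = 5
  Delta = -4 * 5 mod 1009 = 989

Answer: 989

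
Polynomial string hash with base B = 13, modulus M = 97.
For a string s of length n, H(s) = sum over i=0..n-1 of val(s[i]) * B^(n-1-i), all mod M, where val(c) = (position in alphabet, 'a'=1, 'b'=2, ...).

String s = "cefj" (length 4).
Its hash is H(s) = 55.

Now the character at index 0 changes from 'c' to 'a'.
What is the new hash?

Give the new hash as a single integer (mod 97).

val('c') = 3, val('a') = 1
Position k = 0, exponent = n-1-k = 3
B^3 mod M = 13^3 mod 97 = 63
Delta = (1 - 3) * 63 mod 97 = 68
New hash = (55 + 68) mod 97 = 26

Answer: 26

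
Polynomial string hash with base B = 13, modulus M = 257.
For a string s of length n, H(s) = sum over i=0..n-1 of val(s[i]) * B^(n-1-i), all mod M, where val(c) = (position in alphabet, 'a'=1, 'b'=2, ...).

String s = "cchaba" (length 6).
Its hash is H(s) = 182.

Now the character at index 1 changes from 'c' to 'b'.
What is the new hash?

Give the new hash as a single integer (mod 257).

val('c') = 3, val('b') = 2
Position k = 1, exponent = n-1-k = 4
B^4 mod M = 13^4 mod 257 = 34
Delta = (2 - 3) * 34 mod 257 = 223
New hash = (182 + 223) mod 257 = 148

Answer: 148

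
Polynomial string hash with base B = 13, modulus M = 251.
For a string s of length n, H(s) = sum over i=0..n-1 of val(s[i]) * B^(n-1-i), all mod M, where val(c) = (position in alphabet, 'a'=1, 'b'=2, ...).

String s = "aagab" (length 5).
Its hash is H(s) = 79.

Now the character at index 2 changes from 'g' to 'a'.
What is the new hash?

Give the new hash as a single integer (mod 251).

val('g') = 7, val('a') = 1
Position k = 2, exponent = n-1-k = 2
B^2 mod M = 13^2 mod 251 = 169
Delta = (1 - 7) * 169 mod 251 = 241
New hash = (79 + 241) mod 251 = 69

Answer: 69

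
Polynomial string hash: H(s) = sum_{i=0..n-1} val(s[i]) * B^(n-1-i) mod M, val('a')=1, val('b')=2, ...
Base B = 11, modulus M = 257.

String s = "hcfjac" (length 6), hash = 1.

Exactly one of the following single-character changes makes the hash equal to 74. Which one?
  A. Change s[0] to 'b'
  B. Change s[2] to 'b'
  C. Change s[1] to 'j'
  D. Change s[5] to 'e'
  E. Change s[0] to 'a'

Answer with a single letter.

Option A: s[0]='h'->'b', delta=(2-8)*11^5 mod 257 = 14, hash=1+14 mod 257 = 15
Option B: s[2]='f'->'b', delta=(2-6)*11^3 mod 257 = 73, hash=1+73 mod 257 = 74 <-- target
Option C: s[1]='c'->'j', delta=(10-3)*11^4 mod 257 = 201, hash=1+201 mod 257 = 202
Option D: s[5]='c'->'e', delta=(5-3)*11^0 mod 257 = 2, hash=1+2 mod 257 = 3
Option E: s[0]='h'->'a', delta=(1-8)*11^5 mod 257 = 102, hash=1+102 mod 257 = 103

Answer: B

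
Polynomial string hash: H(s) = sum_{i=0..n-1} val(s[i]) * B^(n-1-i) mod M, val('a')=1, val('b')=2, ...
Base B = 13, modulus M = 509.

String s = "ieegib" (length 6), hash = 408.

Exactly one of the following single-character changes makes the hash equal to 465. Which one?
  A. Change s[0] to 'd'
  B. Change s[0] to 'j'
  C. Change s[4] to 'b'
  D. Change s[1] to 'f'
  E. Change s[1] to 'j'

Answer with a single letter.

Option A: s[0]='i'->'d', delta=(4-9)*13^5 mod 509 = 367, hash=408+367 mod 509 = 266
Option B: s[0]='i'->'j', delta=(10-9)*13^5 mod 509 = 232, hash=408+232 mod 509 = 131
Option C: s[4]='i'->'b', delta=(2-9)*13^1 mod 509 = 418, hash=408+418 mod 509 = 317
Option D: s[1]='e'->'f', delta=(6-5)*13^4 mod 509 = 57, hash=408+57 mod 509 = 465 <-- target
Option E: s[1]='e'->'j', delta=(10-5)*13^4 mod 509 = 285, hash=408+285 mod 509 = 184

Answer: D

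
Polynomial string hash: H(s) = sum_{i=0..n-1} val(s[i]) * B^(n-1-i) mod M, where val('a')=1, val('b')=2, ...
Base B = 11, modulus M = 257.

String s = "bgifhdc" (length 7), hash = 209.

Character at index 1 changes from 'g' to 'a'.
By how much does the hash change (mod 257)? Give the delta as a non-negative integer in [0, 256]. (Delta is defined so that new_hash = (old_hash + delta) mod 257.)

Answer: 14

Derivation:
Delta formula: (val(new) - val(old)) * B^(n-1-k) mod M
  val('a') - val('g') = 1 - 7 = -6
  B^(n-1-k) = 11^5 mod 257 = 169
  Delta = -6 * 169 mod 257 = 14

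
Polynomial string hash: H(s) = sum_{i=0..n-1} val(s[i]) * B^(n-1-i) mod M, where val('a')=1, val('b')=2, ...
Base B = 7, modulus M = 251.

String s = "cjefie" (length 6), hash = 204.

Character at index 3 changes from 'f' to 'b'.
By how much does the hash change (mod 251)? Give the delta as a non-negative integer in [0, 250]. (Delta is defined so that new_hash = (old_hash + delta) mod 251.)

Delta formula: (val(new) - val(old)) * B^(n-1-k) mod M
  val('b') - val('f') = 2 - 6 = -4
  B^(n-1-k) = 7^2 mod 251 = 49
  Delta = -4 * 49 mod 251 = 55

Answer: 55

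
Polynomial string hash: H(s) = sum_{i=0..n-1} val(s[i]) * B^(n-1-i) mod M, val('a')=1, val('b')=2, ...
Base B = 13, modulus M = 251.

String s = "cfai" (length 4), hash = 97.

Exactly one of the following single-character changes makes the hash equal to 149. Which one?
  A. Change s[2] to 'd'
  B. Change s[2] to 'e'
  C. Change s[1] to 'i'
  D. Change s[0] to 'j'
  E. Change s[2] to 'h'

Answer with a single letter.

Option A: s[2]='a'->'d', delta=(4-1)*13^1 mod 251 = 39, hash=97+39 mod 251 = 136
Option B: s[2]='a'->'e', delta=(5-1)*13^1 mod 251 = 52, hash=97+52 mod 251 = 149 <-- target
Option C: s[1]='f'->'i', delta=(9-6)*13^2 mod 251 = 5, hash=97+5 mod 251 = 102
Option D: s[0]='c'->'j', delta=(10-3)*13^3 mod 251 = 68, hash=97+68 mod 251 = 165
Option E: s[2]='a'->'h', delta=(8-1)*13^1 mod 251 = 91, hash=97+91 mod 251 = 188

Answer: B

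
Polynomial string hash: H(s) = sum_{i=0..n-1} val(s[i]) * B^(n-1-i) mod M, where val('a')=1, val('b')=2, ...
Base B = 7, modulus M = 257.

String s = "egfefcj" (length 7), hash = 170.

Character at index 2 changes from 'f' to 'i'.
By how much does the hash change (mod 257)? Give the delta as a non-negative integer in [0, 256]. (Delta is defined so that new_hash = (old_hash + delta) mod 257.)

Delta formula: (val(new) - val(old)) * B^(n-1-k) mod M
  val('i') - val('f') = 9 - 6 = 3
  B^(n-1-k) = 7^4 mod 257 = 88
  Delta = 3 * 88 mod 257 = 7

Answer: 7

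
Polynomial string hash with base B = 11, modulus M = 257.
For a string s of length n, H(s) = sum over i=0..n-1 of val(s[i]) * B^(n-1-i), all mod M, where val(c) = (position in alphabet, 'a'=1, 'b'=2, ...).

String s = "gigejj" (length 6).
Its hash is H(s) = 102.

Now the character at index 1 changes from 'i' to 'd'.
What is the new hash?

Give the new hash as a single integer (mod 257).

Answer: 142

Derivation:
val('i') = 9, val('d') = 4
Position k = 1, exponent = n-1-k = 4
B^4 mod M = 11^4 mod 257 = 249
Delta = (4 - 9) * 249 mod 257 = 40
New hash = (102 + 40) mod 257 = 142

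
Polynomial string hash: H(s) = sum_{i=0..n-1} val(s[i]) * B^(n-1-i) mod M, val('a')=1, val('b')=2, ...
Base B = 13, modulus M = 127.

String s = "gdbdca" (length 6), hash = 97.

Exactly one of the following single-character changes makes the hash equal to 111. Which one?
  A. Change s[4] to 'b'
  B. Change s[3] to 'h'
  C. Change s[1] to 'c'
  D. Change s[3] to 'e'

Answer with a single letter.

Answer: C

Derivation:
Option A: s[4]='c'->'b', delta=(2-3)*13^1 mod 127 = 114, hash=97+114 mod 127 = 84
Option B: s[3]='d'->'h', delta=(8-4)*13^2 mod 127 = 41, hash=97+41 mod 127 = 11
Option C: s[1]='d'->'c', delta=(3-4)*13^4 mod 127 = 14, hash=97+14 mod 127 = 111 <-- target
Option D: s[3]='d'->'e', delta=(5-4)*13^2 mod 127 = 42, hash=97+42 mod 127 = 12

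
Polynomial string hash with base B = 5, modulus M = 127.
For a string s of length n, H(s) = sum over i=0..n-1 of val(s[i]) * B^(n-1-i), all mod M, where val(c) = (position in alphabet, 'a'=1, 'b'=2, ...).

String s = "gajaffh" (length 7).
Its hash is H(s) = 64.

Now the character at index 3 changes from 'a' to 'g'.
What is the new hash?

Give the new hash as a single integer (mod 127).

val('a') = 1, val('g') = 7
Position k = 3, exponent = n-1-k = 3
B^3 mod M = 5^3 mod 127 = 125
Delta = (7 - 1) * 125 mod 127 = 115
New hash = (64 + 115) mod 127 = 52

Answer: 52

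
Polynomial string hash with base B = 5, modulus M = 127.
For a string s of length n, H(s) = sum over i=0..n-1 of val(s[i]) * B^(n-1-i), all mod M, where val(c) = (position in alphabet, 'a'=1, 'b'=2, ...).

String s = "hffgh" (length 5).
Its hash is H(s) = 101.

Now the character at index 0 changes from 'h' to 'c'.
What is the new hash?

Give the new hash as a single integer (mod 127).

val('h') = 8, val('c') = 3
Position k = 0, exponent = n-1-k = 4
B^4 mod M = 5^4 mod 127 = 117
Delta = (3 - 8) * 117 mod 127 = 50
New hash = (101 + 50) mod 127 = 24

Answer: 24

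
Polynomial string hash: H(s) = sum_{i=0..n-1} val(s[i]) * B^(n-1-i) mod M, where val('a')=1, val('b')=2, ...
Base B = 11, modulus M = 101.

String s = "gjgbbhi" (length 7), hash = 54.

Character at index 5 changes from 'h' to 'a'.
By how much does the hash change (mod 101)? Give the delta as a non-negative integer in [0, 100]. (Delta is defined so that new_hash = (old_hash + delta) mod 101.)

Answer: 24

Derivation:
Delta formula: (val(new) - val(old)) * B^(n-1-k) mod M
  val('a') - val('h') = 1 - 8 = -7
  B^(n-1-k) = 11^1 mod 101 = 11
  Delta = -7 * 11 mod 101 = 24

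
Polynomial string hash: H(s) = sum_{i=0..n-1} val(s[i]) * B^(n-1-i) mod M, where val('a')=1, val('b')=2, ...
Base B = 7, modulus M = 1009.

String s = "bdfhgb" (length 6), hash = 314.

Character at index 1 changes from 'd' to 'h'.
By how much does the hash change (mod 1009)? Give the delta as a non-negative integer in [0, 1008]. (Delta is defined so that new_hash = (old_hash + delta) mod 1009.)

Answer: 523

Derivation:
Delta formula: (val(new) - val(old)) * B^(n-1-k) mod M
  val('h') - val('d') = 8 - 4 = 4
  B^(n-1-k) = 7^4 mod 1009 = 383
  Delta = 4 * 383 mod 1009 = 523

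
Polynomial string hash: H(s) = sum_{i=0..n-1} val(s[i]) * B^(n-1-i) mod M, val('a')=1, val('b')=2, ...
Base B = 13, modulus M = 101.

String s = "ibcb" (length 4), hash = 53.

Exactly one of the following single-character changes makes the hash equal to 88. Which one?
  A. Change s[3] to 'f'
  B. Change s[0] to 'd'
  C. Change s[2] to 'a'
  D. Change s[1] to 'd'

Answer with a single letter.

Answer: D

Derivation:
Option A: s[3]='b'->'f', delta=(6-2)*13^0 mod 101 = 4, hash=53+4 mod 101 = 57
Option B: s[0]='i'->'d', delta=(4-9)*13^3 mod 101 = 24, hash=53+24 mod 101 = 77
Option C: s[2]='c'->'a', delta=(1-3)*13^1 mod 101 = 75, hash=53+75 mod 101 = 27
Option D: s[1]='b'->'d', delta=(4-2)*13^2 mod 101 = 35, hash=53+35 mod 101 = 88 <-- target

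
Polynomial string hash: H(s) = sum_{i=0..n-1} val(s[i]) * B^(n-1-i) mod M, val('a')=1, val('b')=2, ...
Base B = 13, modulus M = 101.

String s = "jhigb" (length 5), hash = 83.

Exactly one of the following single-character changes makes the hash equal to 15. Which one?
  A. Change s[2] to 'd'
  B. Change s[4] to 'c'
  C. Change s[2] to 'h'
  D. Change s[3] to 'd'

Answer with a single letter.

Option A: s[2]='i'->'d', delta=(4-9)*13^2 mod 101 = 64, hash=83+64 mod 101 = 46
Option B: s[4]='b'->'c', delta=(3-2)*13^0 mod 101 = 1, hash=83+1 mod 101 = 84
Option C: s[2]='i'->'h', delta=(8-9)*13^2 mod 101 = 33, hash=83+33 mod 101 = 15 <-- target
Option D: s[3]='g'->'d', delta=(4-7)*13^1 mod 101 = 62, hash=83+62 mod 101 = 44

Answer: C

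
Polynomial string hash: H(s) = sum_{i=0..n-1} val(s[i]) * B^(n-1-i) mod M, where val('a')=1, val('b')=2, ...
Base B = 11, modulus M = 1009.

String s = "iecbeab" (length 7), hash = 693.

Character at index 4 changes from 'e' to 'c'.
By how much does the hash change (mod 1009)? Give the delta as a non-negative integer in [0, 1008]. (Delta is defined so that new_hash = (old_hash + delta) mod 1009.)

Answer: 767

Derivation:
Delta formula: (val(new) - val(old)) * B^(n-1-k) mod M
  val('c') - val('e') = 3 - 5 = -2
  B^(n-1-k) = 11^2 mod 1009 = 121
  Delta = -2 * 121 mod 1009 = 767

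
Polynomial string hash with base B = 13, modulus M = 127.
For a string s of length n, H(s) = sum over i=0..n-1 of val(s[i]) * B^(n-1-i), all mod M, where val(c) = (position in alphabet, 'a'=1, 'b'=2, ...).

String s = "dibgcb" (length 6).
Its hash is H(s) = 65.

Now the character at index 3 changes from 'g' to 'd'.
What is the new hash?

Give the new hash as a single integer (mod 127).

val('g') = 7, val('d') = 4
Position k = 3, exponent = n-1-k = 2
B^2 mod M = 13^2 mod 127 = 42
Delta = (4 - 7) * 42 mod 127 = 1
New hash = (65 + 1) mod 127 = 66

Answer: 66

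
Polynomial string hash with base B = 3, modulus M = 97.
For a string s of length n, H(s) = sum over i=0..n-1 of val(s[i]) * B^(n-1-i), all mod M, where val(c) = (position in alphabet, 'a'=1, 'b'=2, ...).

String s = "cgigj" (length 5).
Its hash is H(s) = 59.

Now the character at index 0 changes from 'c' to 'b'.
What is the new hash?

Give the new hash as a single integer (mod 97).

val('c') = 3, val('b') = 2
Position k = 0, exponent = n-1-k = 4
B^4 mod M = 3^4 mod 97 = 81
Delta = (2 - 3) * 81 mod 97 = 16
New hash = (59 + 16) mod 97 = 75

Answer: 75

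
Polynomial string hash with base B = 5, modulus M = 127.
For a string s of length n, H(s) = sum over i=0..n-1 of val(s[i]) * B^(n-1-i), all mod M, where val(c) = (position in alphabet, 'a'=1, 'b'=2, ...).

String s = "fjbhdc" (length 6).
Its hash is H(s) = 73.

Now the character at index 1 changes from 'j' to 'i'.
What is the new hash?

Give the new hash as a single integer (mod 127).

val('j') = 10, val('i') = 9
Position k = 1, exponent = n-1-k = 4
B^4 mod M = 5^4 mod 127 = 117
Delta = (9 - 10) * 117 mod 127 = 10
New hash = (73 + 10) mod 127 = 83

Answer: 83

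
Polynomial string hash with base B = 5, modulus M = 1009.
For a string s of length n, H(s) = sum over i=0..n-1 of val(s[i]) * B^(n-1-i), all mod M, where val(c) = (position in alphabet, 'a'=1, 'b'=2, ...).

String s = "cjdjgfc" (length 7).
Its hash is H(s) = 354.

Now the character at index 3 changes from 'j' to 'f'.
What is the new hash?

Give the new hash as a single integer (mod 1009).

val('j') = 10, val('f') = 6
Position k = 3, exponent = n-1-k = 3
B^3 mod M = 5^3 mod 1009 = 125
Delta = (6 - 10) * 125 mod 1009 = 509
New hash = (354 + 509) mod 1009 = 863

Answer: 863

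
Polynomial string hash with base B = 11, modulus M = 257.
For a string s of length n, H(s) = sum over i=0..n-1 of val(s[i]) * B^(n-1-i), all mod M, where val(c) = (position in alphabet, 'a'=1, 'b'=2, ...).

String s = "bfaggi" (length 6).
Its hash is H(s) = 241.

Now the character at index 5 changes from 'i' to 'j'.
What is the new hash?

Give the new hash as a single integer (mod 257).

Answer: 242

Derivation:
val('i') = 9, val('j') = 10
Position k = 5, exponent = n-1-k = 0
B^0 mod M = 11^0 mod 257 = 1
Delta = (10 - 9) * 1 mod 257 = 1
New hash = (241 + 1) mod 257 = 242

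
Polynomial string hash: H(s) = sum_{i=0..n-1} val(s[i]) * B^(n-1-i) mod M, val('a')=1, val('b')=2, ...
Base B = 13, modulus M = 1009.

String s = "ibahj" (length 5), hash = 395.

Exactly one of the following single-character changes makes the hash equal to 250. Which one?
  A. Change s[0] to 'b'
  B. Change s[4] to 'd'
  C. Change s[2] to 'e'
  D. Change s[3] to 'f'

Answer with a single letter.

Answer: A

Derivation:
Option A: s[0]='i'->'b', delta=(2-9)*13^4 mod 1009 = 864, hash=395+864 mod 1009 = 250 <-- target
Option B: s[4]='j'->'d', delta=(4-10)*13^0 mod 1009 = 1003, hash=395+1003 mod 1009 = 389
Option C: s[2]='a'->'e', delta=(5-1)*13^2 mod 1009 = 676, hash=395+676 mod 1009 = 62
Option D: s[3]='h'->'f', delta=(6-8)*13^1 mod 1009 = 983, hash=395+983 mod 1009 = 369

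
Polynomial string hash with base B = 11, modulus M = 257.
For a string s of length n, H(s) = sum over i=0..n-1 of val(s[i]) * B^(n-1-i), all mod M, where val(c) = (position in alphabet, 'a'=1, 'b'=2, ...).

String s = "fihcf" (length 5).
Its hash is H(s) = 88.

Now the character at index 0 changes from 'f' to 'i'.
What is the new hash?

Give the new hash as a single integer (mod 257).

Answer: 64

Derivation:
val('f') = 6, val('i') = 9
Position k = 0, exponent = n-1-k = 4
B^4 mod M = 11^4 mod 257 = 249
Delta = (9 - 6) * 249 mod 257 = 233
New hash = (88 + 233) mod 257 = 64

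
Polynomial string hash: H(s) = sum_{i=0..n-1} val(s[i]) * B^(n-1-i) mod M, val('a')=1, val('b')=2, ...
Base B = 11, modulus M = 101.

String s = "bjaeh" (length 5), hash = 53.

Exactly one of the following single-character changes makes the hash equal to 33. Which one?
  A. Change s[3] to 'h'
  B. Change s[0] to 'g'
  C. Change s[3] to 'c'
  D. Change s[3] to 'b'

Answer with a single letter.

Answer: B

Derivation:
Option A: s[3]='e'->'h', delta=(8-5)*11^1 mod 101 = 33, hash=53+33 mod 101 = 86
Option B: s[0]='b'->'g', delta=(7-2)*11^4 mod 101 = 81, hash=53+81 mod 101 = 33 <-- target
Option C: s[3]='e'->'c', delta=(3-5)*11^1 mod 101 = 79, hash=53+79 mod 101 = 31
Option D: s[3]='e'->'b', delta=(2-5)*11^1 mod 101 = 68, hash=53+68 mod 101 = 20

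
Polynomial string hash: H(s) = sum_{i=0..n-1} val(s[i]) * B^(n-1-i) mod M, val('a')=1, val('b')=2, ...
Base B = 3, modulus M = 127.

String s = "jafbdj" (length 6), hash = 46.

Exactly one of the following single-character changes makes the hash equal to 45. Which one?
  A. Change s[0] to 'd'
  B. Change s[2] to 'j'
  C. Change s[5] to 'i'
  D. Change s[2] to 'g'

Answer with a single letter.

Option A: s[0]='j'->'d', delta=(4-10)*3^5 mod 127 = 66, hash=46+66 mod 127 = 112
Option B: s[2]='f'->'j', delta=(10-6)*3^3 mod 127 = 108, hash=46+108 mod 127 = 27
Option C: s[5]='j'->'i', delta=(9-10)*3^0 mod 127 = 126, hash=46+126 mod 127 = 45 <-- target
Option D: s[2]='f'->'g', delta=(7-6)*3^3 mod 127 = 27, hash=46+27 mod 127 = 73

Answer: C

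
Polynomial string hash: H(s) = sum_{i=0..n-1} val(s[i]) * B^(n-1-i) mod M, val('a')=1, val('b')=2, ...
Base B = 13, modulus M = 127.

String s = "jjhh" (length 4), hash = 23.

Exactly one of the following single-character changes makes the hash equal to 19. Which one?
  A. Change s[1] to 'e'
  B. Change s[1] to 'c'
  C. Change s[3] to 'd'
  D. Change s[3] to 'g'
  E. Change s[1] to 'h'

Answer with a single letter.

Answer: C

Derivation:
Option A: s[1]='j'->'e', delta=(5-10)*13^2 mod 127 = 44, hash=23+44 mod 127 = 67
Option B: s[1]='j'->'c', delta=(3-10)*13^2 mod 127 = 87, hash=23+87 mod 127 = 110
Option C: s[3]='h'->'d', delta=(4-8)*13^0 mod 127 = 123, hash=23+123 mod 127 = 19 <-- target
Option D: s[3]='h'->'g', delta=(7-8)*13^0 mod 127 = 126, hash=23+126 mod 127 = 22
Option E: s[1]='j'->'h', delta=(8-10)*13^2 mod 127 = 43, hash=23+43 mod 127 = 66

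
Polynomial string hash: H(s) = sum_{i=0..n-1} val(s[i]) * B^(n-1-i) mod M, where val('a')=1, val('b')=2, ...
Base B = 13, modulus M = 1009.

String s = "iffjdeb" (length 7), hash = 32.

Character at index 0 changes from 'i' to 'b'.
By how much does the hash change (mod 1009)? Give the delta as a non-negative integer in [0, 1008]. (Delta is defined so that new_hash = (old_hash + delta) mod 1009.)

Delta formula: (val(new) - val(old)) * B^(n-1-k) mod M
  val('b') - val('i') = 2 - 9 = -7
  B^(n-1-k) = 13^6 mod 1009 = 762
  Delta = -7 * 762 mod 1009 = 720

Answer: 720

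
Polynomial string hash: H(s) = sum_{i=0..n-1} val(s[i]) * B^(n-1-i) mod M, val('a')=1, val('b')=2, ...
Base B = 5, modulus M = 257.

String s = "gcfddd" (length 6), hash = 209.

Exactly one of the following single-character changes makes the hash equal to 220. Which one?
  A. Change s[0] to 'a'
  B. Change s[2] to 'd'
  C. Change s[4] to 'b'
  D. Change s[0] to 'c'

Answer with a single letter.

Option A: s[0]='g'->'a', delta=(1-7)*5^5 mod 257 = 11, hash=209+11 mod 257 = 220 <-- target
Option B: s[2]='f'->'d', delta=(4-6)*5^3 mod 257 = 7, hash=209+7 mod 257 = 216
Option C: s[4]='d'->'b', delta=(2-4)*5^1 mod 257 = 247, hash=209+247 mod 257 = 199
Option D: s[0]='g'->'c', delta=(3-7)*5^5 mod 257 = 93, hash=209+93 mod 257 = 45

Answer: A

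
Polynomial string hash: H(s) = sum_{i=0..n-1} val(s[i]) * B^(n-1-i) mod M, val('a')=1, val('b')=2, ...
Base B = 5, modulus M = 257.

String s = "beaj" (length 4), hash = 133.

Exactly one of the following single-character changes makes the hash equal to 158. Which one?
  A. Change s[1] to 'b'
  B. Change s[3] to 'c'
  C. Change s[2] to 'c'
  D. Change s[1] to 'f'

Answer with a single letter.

Answer: D

Derivation:
Option A: s[1]='e'->'b', delta=(2-5)*5^2 mod 257 = 182, hash=133+182 mod 257 = 58
Option B: s[3]='j'->'c', delta=(3-10)*5^0 mod 257 = 250, hash=133+250 mod 257 = 126
Option C: s[2]='a'->'c', delta=(3-1)*5^1 mod 257 = 10, hash=133+10 mod 257 = 143
Option D: s[1]='e'->'f', delta=(6-5)*5^2 mod 257 = 25, hash=133+25 mod 257 = 158 <-- target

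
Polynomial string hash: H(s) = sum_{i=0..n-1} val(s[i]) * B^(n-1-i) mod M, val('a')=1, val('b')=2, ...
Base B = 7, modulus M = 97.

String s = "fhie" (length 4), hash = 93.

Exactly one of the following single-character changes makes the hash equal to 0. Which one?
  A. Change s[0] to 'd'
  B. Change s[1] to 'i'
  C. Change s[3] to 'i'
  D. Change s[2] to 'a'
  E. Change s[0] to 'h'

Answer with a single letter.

Answer: C

Derivation:
Option A: s[0]='f'->'d', delta=(4-6)*7^3 mod 97 = 90, hash=93+90 mod 97 = 86
Option B: s[1]='h'->'i', delta=(9-8)*7^2 mod 97 = 49, hash=93+49 mod 97 = 45
Option C: s[3]='e'->'i', delta=(9-5)*7^0 mod 97 = 4, hash=93+4 mod 97 = 0 <-- target
Option D: s[2]='i'->'a', delta=(1-9)*7^1 mod 97 = 41, hash=93+41 mod 97 = 37
Option E: s[0]='f'->'h', delta=(8-6)*7^3 mod 97 = 7, hash=93+7 mod 97 = 3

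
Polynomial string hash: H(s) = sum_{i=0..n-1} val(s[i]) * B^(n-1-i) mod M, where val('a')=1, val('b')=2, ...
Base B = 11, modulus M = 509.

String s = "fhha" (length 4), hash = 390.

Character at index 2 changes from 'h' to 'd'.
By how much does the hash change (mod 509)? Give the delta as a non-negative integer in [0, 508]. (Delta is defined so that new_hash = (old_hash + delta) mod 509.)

Delta formula: (val(new) - val(old)) * B^(n-1-k) mod M
  val('d') - val('h') = 4 - 8 = -4
  B^(n-1-k) = 11^1 mod 509 = 11
  Delta = -4 * 11 mod 509 = 465

Answer: 465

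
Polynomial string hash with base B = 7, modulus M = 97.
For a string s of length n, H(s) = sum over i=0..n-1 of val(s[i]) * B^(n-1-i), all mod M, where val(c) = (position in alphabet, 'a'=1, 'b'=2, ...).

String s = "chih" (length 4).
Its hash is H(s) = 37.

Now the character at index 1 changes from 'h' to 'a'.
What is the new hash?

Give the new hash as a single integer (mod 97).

val('h') = 8, val('a') = 1
Position k = 1, exponent = n-1-k = 2
B^2 mod M = 7^2 mod 97 = 49
Delta = (1 - 8) * 49 mod 97 = 45
New hash = (37 + 45) mod 97 = 82

Answer: 82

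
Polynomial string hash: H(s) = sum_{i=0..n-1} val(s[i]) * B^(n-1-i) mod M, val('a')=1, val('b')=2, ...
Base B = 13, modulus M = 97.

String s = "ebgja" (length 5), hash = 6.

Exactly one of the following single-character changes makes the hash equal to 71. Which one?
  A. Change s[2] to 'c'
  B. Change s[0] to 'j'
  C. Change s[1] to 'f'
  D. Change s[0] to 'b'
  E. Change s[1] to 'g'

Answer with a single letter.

Option A: s[2]='g'->'c', delta=(3-7)*13^2 mod 97 = 3, hash=6+3 mod 97 = 9
Option B: s[0]='e'->'j', delta=(10-5)*13^4 mod 97 = 21, hash=6+21 mod 97 = 27
Option C: s[1]='b'->'f', delta=(6-2)*13^3 mod 97 = 58, hash=6+58 mod 97 = 64
Option D: s[0]='e'->'b', delta=(2-5)*13^4 mod 97 = 65, hash=6+65 mod 97 = 71 <-- target
Option E: s[1]='b'->'g', delta=(7-2)*13^3 mod 97 = 24, hash=6+24 mod 97 = 30

Answer: D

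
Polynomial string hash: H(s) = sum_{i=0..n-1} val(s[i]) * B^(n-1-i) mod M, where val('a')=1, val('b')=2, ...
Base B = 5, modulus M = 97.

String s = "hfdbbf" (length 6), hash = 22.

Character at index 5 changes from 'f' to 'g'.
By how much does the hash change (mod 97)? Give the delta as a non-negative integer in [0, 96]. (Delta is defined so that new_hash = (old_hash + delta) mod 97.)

Answer: 1

Derivation:
Delta formula: (val(new) - val(old)) * B^(n-1-k) mod M
  val('g') - val('f') = 7 - 6 = 1
  B^(n-1-k) = 5^0 mod 97 = 1
  Delta = 1 * 1 mod 97 = 1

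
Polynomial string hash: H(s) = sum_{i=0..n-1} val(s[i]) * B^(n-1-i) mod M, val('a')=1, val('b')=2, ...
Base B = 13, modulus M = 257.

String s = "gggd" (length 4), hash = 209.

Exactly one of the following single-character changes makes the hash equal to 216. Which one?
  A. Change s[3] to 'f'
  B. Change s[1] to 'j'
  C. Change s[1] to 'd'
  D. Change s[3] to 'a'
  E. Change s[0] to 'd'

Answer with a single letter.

Option A: s[3]='d'->'f', delta=(6-4)*13^0 mod 257 = 2, hash=209+2 mod 257 = 211
Option B: s[1]='g'->'j', delta=(10-7)*13^2 mod 257 = 250, hash=209+250 mod 257 = 202
Option C: s[1]='g'->'d', delta=(4-7)*13^2 mod 257 = 7, hash=209+7 mod 257 = 216 <-- target
Option D: s[3]='d'->'a', delta=(1-4)*13^0 mod 257 = 254, hash=209+254 mod 257 = 206
Option E: s[0]='g'->'d', delta=(4-7)*13^3 mod 257 = 91, hash=209+91 mod 257 = 43

Answer: C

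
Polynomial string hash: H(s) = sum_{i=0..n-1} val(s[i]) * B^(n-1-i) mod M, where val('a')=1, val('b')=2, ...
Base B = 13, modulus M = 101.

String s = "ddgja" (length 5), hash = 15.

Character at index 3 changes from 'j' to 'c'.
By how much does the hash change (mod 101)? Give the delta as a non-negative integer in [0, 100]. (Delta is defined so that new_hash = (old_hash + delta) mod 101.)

Delta formula: (val(new) - val(old)) * B^(n-1-k) mod M
  val('c') - val('j') = 3 - 10 = -7
  B^(n-1-k) = 13^1 mod 101 = 13
  Delta = -7 * 13 mod 101 = 10

Answer: 10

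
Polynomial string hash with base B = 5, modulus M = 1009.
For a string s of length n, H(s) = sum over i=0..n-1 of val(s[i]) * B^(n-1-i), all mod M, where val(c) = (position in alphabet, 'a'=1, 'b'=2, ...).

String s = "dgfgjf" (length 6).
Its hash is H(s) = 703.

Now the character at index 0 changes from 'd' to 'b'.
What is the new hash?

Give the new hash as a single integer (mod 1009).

val('d') = 4, val('b') = 2
Position k = 0, exponent = n-1-k = 5
B^5 mod M = 5^5 mod 1009 = 98
Delta = (2 - 4) * 98 mod 1009 = 813
New hash = (703 + 813) mod 1009 = 507

Answer: 507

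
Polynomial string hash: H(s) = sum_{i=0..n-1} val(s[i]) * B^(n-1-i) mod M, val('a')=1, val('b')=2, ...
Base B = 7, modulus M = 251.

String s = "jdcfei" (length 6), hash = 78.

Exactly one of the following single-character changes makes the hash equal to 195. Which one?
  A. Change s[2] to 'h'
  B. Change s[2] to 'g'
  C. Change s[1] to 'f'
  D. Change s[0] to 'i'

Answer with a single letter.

Option A: s[2]='c'->'h', delta=(8-3)*7^3 mod 251 = 209, hash=78+209 mod 251 = 36
Option B: s[2]='c'->'g', delta=(7-3)*7^3 mod 251 = 117, hash=78+117 mod 251 = 195 <-- target
Option C: s[1]='d'->'f', delta=(6-4)*7^4 mod 251 = 33, hash=78+33 mod 251 = 111
Option D: s[0]='j'->'i', delta=(9-10)*7^5 mod 251 = 10, hash=78+10 mod 251 = 88

Answer: B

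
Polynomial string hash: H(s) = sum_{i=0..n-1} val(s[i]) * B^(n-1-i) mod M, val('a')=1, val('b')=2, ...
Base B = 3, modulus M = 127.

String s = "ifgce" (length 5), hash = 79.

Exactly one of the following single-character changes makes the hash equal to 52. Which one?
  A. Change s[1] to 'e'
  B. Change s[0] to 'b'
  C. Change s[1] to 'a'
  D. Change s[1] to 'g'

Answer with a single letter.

Option A: s[1]='f'->'e', delta=(5-6)*3^3 mod 127 = 100, hash=79+100 mod 127 = 52 <-- target
Option B: s[0]='i'->'b', delta=(2-9)*3^4 mod 127 = 68, hash=79+68 mod 127 = 20
Option C: s[1]='f'->'a', delta=(1-6)*3^3 mod 127 = 119, hash=79+119 mod 127 = 71
Option D: s[1]='f'->'g', delta=(7-6)*3^3 mod 127 = 27, hash=79+27 mod 127 = 106

Answer: A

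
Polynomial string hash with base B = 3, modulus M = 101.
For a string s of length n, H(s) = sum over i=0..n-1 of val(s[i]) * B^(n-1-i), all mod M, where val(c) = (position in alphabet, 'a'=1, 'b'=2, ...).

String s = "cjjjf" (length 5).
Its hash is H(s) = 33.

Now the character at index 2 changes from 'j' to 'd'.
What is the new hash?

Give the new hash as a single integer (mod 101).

Answer: 80

Derivation:
val('j') = 10, val('d') = 4
Position k = 2, exponent = n-1-k = 2
B^2 mod M = 3^2 mod 101 = 9
Delta = (4 - 10) * 9 mod 101 = 47
New hash = (33 + 47) mod 101 = 80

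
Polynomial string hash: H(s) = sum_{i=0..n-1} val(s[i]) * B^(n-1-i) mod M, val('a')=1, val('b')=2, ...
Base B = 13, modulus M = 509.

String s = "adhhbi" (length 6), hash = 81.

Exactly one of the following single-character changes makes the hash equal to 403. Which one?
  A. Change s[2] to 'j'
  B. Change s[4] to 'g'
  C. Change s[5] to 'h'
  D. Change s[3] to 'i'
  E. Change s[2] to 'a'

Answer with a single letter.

Option A: s[2]='h'->'j', delta=(10-8)*13^3 mod 509 = 322, hash=81+322 mod 509 = 403 <-- target
Option B: s[4]='b'->'g', delta=(7-2)*13^1 mod 509 = 65, hash=81+65 mod 509 = 146
Option C: s[5]='i'->'h', delta=(8-9)*13^0 mod 509 = 508, hash=81+508 mod 509 = 80
Option D: s[3]='h'->'i', delta=(9-8)*13^2 mod 509 = 169, hash=81+169 mod 509 = 250
Option E: s[2]='h'->'a', delta=(1-8)*13^3 mod 509 = 400, hash=81+400 mod 509 = 481

Answer: A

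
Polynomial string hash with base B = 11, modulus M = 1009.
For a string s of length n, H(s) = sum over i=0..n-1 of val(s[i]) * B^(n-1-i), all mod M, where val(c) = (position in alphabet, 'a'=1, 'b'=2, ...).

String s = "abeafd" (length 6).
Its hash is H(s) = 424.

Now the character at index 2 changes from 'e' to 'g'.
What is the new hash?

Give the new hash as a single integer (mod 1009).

val('e') = 5, val('g') = 7
Position k = 2, exponent = n-1-k = 3
B^3 mod M = 11^3 mod 1009 = 322
Delta = (7 - 5) * 322 mod 1009 = 644
New hash = (424 + 644) mod 1009 = 59

Answer: 59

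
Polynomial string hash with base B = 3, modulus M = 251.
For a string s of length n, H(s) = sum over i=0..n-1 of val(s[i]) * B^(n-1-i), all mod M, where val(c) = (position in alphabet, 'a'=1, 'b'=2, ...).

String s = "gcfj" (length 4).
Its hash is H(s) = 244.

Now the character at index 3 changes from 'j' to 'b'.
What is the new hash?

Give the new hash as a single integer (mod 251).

val('j') = 10, val('b') = 2
Position k = 3, exponent = n-1-k = 0
B^0 mod M = 3^0 mod 251 = 1
Delta = (2 - 10) * 1 mod 251 = 243
New hash = (244 + 243) mod 251 = 236

Answer: 236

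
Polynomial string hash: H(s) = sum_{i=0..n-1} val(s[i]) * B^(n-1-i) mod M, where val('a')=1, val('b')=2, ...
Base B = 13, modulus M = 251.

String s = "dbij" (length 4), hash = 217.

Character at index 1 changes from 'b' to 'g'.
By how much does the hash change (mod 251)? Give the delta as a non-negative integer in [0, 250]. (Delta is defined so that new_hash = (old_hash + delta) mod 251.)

Answer: 92

Derivation:
Delta formula: (val(new) - val(old)) * B^(n-1-k) mod M
  val('g') - val('b') = 7 - 2 = 5
  B^(n-1-k) = 13^2 mod 251 = 169
  Delta = 5 * 169 mod 251 = 92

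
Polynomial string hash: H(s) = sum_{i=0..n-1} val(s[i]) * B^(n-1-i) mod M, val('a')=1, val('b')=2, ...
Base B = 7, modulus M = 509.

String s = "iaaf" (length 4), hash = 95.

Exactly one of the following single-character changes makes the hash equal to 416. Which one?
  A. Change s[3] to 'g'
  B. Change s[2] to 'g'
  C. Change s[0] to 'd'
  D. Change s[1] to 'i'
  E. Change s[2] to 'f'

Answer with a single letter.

Option A: s[3]='f'->'g', delta=(7-6)*7^0 mod 509 = 1, hash=95+1 mod 509 = 96
Option B: s[2]='a'->'g', delta=(7-1)*7^1 mod 509 = 42, hash=95+42 mod 509 = 137
Option C: s[0]='i'->'d', delta=(4-9)*7^3 mod 509 = 321, hash=95+321 mod 509 = 416 <-- target
Option D: s[1]='a'->'i', delta=(9-1)*7^2 mod 509 = 392, hash=95+392 mod 509 = 487
Option E: s[2]='a'->'f', delta=(6-1)*7^1 mod 509 = 35, hash=95+35 mod 509 = 130

Answer: C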